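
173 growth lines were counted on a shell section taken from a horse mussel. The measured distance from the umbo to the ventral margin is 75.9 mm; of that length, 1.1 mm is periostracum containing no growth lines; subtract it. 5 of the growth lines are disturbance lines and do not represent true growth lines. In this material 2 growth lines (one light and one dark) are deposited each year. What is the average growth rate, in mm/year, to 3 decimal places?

0.890 mm/year

Adjusted count: 173 − 5 = 168 growth lines.
168 growth lines at 2 per year is 168 / 2 = 84 years.
The growth record spans 75.9 − 1.1 = 74.8 mm.
74.8 mm over 84 years gives 74.8 / 84 ≈ 0.890 mm/year.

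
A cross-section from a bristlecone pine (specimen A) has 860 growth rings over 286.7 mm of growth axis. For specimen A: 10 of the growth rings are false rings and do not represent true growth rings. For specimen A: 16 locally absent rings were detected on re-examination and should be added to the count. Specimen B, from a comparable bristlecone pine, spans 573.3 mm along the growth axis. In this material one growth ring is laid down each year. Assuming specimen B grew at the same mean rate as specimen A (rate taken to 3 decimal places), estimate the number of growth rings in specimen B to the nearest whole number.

1732 growth rings

Specimen A: after corrections the count is 860 − 10 + 16 = 866 growth rings.
A: Extension rate ≈ 286.7 / 866 = 0.331 mm/yr.
B spans 573.3 / 0.331 = 1732.02 years ≈ 1732 growth rings.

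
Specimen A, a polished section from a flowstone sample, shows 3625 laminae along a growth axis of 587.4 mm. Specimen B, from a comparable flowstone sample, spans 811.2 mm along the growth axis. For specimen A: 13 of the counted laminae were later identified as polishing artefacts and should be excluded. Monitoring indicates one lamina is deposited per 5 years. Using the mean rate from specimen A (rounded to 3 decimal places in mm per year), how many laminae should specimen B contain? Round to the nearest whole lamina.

4916 laminae

Specimen A: correcting the raw count gives 3625 − 13 = 3612 true laminae.
Specimen A: 3612 laminae at 5 years each span 3612 × 5 = 18060 years.
A: 587.4 mm over 18060 years gives 587.4 / 18060 ≈ 0.033 mm/year.
For B, 811.2 / 0.033 = 24581.82 years; at 5 years per lamina that is 24581.82 / 5 ≈ 4916 laminae.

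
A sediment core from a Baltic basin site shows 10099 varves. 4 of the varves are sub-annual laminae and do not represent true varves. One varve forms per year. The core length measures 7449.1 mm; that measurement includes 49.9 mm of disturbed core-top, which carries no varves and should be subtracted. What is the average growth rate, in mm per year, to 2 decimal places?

After corrections the count is 10099 − 4 = 10095 varves.
Removing the 49.9 mm offcut leaves 7449.1 − 49.9 = 7399.2 mm.
Mean rate = 7399.2 mm / 10095 years ≈ 0.73 mm per year.

0.73 mm per year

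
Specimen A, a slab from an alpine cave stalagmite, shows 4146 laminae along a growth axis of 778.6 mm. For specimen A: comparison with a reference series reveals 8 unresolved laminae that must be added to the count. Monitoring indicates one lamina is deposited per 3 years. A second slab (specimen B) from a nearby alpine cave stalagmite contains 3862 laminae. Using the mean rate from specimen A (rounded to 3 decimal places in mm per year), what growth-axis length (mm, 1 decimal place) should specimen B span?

Specimen A: adjusted count: 4146 + 8 = 4154 laminae.
Specimen A: at 3 years per lamina, 4154 × 3 = 12462 years.
A: Mean rate = 778.6 mm / 12462 years ≈ 0.062 mm/year.
Specimen B: multiplying by 3 years per lamina: 3862 × 3 = 11586 years. B's length ≈ 0.062 × 11586 = 718.3 mm.

718.3 mm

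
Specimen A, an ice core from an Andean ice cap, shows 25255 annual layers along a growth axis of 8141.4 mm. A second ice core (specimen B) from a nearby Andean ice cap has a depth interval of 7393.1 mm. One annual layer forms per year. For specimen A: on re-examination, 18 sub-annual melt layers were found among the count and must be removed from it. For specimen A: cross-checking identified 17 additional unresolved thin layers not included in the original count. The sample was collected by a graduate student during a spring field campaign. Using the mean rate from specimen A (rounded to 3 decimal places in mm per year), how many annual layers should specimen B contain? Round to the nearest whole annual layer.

22960 annual layers

Specimen A: adjusted count: 25255 − 18 + 17 = 25254 annual layers.
A: Mean rate = 8141.4 mm / 25254 years ≈ 0.322 mm per year.
Specimen B: 7393.1 mm / 0.322 mm per year = 22959.94 years ≈ 22960 annual layers.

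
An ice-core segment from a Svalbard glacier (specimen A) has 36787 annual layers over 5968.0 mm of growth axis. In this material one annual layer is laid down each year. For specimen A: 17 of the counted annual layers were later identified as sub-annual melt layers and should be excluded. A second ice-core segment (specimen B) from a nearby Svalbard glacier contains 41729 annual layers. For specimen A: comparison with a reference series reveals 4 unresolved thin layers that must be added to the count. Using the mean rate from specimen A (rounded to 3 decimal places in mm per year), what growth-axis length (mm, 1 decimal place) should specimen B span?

6760.1 mm

Specimen A: true annual layer count = 36787 − 17 + 4 = 36774.
A: Mean rate = 5968.0 mm / 36774 years ≈ 0.162 mm per year.
Length of B = 0.162 × 41729 = 6760.1 mm.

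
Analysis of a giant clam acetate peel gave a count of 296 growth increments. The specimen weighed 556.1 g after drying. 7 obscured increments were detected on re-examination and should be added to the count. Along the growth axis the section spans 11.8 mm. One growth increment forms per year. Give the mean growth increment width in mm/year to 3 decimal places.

0.039 mm/year

Correcting the raw count gives 296 + 7 = 303 true growth increments.
11.8 mm over 303 years gives 11.8 / 303 ≈ 0.039 mm/year.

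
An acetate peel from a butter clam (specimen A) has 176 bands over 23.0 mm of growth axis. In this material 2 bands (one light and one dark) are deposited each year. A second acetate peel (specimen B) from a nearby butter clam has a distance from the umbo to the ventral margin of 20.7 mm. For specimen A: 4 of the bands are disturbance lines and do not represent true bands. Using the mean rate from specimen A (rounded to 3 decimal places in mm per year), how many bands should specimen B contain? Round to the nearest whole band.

155 bands

Specimen A: after corrections the count is 176 − 4 = 172 bands.
Specimen A: 172 bands at 2 per year is 172 / 2 = 86 years.
A: Mean rate = 23.0 mm / 86 years ≈ 0.267 mm/year.
Specimen B: 20.7 mm / 0.267 mm per year = 77.53 years; at 2 bands per year that is 77.53 × 2 ≈ 155 bands.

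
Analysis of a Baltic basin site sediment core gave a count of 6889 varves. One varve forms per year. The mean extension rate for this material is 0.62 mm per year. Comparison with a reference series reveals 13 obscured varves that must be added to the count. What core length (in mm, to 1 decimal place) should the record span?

After corrections the count is 6889 + 13 = 6902 varves.
Predicted length = 0.62 mm/year × 6902 years = 4279.2 mm.

4279.2 mm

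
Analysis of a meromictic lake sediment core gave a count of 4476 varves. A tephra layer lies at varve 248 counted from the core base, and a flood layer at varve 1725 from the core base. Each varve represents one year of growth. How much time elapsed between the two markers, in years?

The two markers are separated by 1725 − 248 = 1477 varves.
That is 1477 years at one varve per year.

1477 years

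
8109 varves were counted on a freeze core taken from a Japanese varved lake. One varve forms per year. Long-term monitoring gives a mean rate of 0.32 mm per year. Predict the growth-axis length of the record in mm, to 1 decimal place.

2594.9 mm

8109 years of growth are recorded.
Predicted length = 0.32 mm/year × 8109 years = 2594.9 mm.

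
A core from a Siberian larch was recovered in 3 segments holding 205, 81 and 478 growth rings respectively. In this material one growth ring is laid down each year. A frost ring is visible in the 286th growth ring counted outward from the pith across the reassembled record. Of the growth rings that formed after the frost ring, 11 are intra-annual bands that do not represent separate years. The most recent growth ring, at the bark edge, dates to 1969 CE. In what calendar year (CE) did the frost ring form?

Total growth rings = 205 + 81 + 478 = 764.
The frost ring sits at growth ring 286 from the pith, so 764 − 286 = 478 growth rings formed after it.
Removing the 11 false growth rings leaves 478 − 11 = 467 true growth rings beyond the frost ring.
Counting back 467 years from 1969 CE places the frost ring in 1969 − 467 = 1502 CE.

1502 CE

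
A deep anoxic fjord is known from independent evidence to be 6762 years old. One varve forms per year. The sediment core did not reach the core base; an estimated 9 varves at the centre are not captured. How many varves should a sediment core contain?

6753 varves

Expected varves over 6762 years: 6762.
6762 − 9 missed = 6753 varves expected in the prepared section.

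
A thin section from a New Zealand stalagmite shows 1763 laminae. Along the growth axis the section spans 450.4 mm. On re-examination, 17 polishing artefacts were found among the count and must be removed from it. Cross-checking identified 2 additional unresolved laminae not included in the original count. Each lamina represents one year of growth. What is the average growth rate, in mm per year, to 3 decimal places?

Adjusted count: 1763 − 17 + 2 = 1748 laminae.
Mean rate = 450.4 mm / 1748 years ≈ 0.258 mm per year.

0.258 mm per year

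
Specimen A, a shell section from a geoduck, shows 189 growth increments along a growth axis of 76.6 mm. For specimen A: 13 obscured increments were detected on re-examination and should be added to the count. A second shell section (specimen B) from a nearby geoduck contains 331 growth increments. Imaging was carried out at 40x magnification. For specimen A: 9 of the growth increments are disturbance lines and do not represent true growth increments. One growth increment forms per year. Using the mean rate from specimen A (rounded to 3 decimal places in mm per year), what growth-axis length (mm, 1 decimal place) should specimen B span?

Specimen A: after corrections the count is 189 − 9 + 13 = 193 growth increments.
A: Mean rate = 76.6 mm / 193 years ≈ 0.397 mm/year.
Length of B = 0.397 × 331 = 131.4 mm.

131.4 mm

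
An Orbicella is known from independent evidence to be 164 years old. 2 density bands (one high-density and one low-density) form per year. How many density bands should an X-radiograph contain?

Expected density bands: 164 × 2 = 328.
So 328 density bands should be present.

328 density bands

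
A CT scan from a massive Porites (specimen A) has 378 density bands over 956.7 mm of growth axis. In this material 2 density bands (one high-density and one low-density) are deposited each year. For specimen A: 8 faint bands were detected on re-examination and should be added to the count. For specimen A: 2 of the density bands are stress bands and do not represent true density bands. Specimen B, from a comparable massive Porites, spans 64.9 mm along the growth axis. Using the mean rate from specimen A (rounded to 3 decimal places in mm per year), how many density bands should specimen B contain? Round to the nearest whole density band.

26 density bands

Specimen A: after corrections the count is 378 − 2 + 8 = 384 density bands.
Specimen A: dividing by 2 density bands per year: 384 / 2 = 192 years.
A: Mean rate = 956.7 mm / 192 years ≈ 4.983 mm per year.
For B, 64.9 / 4.983 = 13.02 years; at 2 density bands per year that is 13.02 × 2 ≈ 26 density bands.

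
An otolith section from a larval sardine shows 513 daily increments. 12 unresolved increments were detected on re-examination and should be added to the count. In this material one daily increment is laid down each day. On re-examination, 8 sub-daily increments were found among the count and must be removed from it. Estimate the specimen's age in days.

After corrections the count is 513 − 8 + 12 = 517 daily increments.
One daily increment per day makes the duration 517 days.

517 days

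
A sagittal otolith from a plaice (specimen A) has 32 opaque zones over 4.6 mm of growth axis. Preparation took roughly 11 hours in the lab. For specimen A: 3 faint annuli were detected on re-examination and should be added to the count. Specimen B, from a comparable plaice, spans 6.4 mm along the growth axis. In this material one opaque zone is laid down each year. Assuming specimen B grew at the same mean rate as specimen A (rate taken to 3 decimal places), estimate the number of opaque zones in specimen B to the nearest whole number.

49 opaque zones

Specimen A: correcting the raw count gives 32 + 3 = 35 true opaque zones.
A: Extension rate ≈ 4.6 / 35 = 0.131 mm/yr.
Specimen B: 6.4 mm / 0.131 mm per year = 48.85 years ≈ 49 opaque zones.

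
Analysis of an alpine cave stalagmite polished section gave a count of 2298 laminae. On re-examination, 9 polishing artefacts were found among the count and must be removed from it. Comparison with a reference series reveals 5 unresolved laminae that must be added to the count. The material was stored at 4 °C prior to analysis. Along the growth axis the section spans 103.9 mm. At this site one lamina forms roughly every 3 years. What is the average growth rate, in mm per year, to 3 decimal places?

True lamina count = 2298 − 9 + 5 = 2294.
2294 laminae at 3 years each span 2294 × 3 = 6882 years.
103.9 mm over 6882 years gives 103.9 / 6882 ≈ 0.015 mm per year.

0.015 mm per year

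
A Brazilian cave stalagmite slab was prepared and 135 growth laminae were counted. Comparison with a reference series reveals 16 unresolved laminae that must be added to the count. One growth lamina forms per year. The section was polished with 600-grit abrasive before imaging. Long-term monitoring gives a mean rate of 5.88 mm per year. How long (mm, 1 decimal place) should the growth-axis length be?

True growth lamina count = 135 + 16 = 151.
Predicted length = 5.88 mm/year × 151 years = 887.9 mm.

887.9 mm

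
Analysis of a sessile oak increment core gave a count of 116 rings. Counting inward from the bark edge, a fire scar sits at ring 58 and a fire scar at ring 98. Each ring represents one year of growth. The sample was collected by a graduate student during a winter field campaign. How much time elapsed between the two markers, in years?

98 − 58 = 40 rings lie between the two events.
That is 40 years at one ring per year.

40 yr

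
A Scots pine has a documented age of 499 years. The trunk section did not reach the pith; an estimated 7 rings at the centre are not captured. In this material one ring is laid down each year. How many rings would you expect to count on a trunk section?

492 rings

Expected rings over 499 years: 499.
499 − 7 missed = 492 rings expected in the prepared section.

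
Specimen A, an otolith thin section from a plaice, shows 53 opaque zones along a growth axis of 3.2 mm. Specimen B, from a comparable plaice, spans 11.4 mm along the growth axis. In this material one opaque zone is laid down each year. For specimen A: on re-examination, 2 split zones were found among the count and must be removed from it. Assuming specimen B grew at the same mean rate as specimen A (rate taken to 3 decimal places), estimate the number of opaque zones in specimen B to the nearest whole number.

181 opaque zones

Specimen A: correcting the raw count gives 53 − 2 = 51 true opaque zones.
A: Mean rate = 3.2 mm / 51 years ≈ 0.063 mm per year.
For B, 11.4 / 0.063 = 180.95 years ≈ 181 opaque zones.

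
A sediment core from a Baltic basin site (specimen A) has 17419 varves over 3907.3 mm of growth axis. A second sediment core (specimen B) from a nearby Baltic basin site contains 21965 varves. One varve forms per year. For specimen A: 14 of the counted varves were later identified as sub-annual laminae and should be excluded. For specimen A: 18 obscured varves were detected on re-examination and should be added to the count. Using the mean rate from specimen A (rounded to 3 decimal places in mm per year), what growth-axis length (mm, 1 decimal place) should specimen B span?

Specimen A: after corrections the count is 17419 − 14 + 18 = 17423 varves.
A: Extension rate ≈ 3907.3 / 17423 = 0.224 mm per year.
Length of B = 0.224 × 21965 = 4920.2 mm.

4920.2 mm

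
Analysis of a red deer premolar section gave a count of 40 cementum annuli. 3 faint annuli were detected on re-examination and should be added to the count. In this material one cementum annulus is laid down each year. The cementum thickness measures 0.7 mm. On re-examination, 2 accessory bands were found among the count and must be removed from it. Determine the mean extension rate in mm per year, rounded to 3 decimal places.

0.017 mm per year

Adjusted count: 40 − 2 + 3 = 41 cementum annuli.
0.7 mm over 41 years gives 0.7 / 41 ≈ 0.017 mm per year.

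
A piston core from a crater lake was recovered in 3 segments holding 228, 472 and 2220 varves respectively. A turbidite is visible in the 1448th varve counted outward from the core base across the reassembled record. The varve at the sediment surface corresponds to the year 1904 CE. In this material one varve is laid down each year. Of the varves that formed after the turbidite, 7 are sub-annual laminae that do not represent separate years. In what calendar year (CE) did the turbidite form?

439 CE

Total varves = 228 + 472 + 2220 = 2920.
The turbidite sits at varve 1448 from the core base, so 2920 − 1448 = 1472 varves formed after it.
Excluding 7 false varves: 1472 − 7 = 1465.
The varve at the sediment surface is 1904 CE, so the turbidite dates to 1904 − 1465 = 439 CE.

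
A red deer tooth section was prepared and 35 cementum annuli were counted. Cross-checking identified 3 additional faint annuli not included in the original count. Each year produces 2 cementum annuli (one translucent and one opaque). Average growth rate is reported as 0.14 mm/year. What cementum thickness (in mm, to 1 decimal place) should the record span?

Correcting the raw count gives 35 + 3 = 38 true cementum annuli.
Dividing by 2 cementum annuli per year: 38 / 2 = 19 years.
Predicted length = 0.14 mm/year × 19 years = 2.7 mm.

2.7 mm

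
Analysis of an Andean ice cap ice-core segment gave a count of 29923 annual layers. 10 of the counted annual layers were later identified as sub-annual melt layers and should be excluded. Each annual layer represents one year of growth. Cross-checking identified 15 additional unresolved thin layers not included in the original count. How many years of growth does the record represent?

29928 years

True annual layer count = 29923 − 10 + 15 = 29928.
At one annual layer per year, that is 29928 years.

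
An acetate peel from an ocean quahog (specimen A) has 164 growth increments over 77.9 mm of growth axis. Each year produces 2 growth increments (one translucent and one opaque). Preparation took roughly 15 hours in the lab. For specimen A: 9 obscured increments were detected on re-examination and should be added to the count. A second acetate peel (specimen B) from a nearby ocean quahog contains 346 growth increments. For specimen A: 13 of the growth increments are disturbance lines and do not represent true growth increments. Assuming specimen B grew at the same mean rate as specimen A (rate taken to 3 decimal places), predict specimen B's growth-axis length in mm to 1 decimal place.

168.5 mm

Specimen A: after corrections the count is 164 − 13 + 9 = 160 growth increments.
Specimen A: dividing by 2 growth increments per year: 160 / 2 = 80 years.
A: 77.9 mm over 80 years gives 77.9 / 80 ≈ 0.974 mm per year.
Specimen B: with 2 growth increments per year, 346 / 2 = 173 years. For B, 0.974 mm/year × 173 years = 168.5 mm.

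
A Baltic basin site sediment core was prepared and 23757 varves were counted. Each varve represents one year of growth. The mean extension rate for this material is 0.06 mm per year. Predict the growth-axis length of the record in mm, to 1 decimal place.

The record spans 23757 years at 0.06 mm per year.
Predicted length = 0.06 mm/year × 23757 years = 1425.4 mm.

1425.4 mm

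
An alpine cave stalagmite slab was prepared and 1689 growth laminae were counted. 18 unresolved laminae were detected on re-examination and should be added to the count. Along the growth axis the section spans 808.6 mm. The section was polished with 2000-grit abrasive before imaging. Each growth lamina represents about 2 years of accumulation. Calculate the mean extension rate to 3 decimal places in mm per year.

0.237 mm per year

Correcting the raw count gives 1689 + 18 = 1707 true growth laminae.
1707 growth laminae at 2 years each span 1707 × 2 = 3414 years.
Mean rate = 808.6 mm / 3414 years ≈ 0.237 mm per year.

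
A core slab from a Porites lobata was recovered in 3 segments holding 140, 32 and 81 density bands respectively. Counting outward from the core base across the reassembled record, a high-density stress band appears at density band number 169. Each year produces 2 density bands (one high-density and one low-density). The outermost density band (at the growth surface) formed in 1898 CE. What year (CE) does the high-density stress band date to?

Total density bands = 140 + 32 + 81 = 253.
253 − 169 = 84 density bands lie beyond the high-density stress band toward the growth surface.
84 density bands at 2 per year is 84 / 2 = 42 years.
1898 − 42 = 1856 CE.

1856 CE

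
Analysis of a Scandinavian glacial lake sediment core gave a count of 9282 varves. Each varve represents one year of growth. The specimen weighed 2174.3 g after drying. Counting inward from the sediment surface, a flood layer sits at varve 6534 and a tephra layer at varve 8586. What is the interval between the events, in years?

2052 yr

8586 − 6534 = 2052 varves lie between the two events.
At one varve per year, 2052 years elapsed between them.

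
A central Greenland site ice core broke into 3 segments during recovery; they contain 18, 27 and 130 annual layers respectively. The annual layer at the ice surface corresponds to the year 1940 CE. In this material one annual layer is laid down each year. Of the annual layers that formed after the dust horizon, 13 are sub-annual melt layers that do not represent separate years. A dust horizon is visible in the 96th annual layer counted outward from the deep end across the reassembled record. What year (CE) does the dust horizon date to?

1874 CE

Total annual layers = 18 + 27 + 130 = 175.
The dust horizon sits at annual layer 96 from the deep end, so 175 − 96 = 79 annual layers formed after it.
Excluding 13 false annual layers: 79 − 13 = 66.
Counting back 66 years from 1940 CE places the dust horizon in 1940 − 66 = 1874 CE.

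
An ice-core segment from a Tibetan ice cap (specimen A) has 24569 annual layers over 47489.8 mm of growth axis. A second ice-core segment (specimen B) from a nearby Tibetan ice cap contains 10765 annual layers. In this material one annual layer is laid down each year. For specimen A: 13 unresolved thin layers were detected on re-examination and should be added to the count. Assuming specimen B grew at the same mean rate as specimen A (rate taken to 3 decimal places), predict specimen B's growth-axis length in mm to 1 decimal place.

20798.0 mm

Specimen A: correcting the raw count gives 24569 + 13 = 24582 true annual layers.
A: Extension rate ≈ 47489.8 / 24582 = 1.932 mm/year.
For B, 1.932 mm/year × 10765 years = 20798.0 mm.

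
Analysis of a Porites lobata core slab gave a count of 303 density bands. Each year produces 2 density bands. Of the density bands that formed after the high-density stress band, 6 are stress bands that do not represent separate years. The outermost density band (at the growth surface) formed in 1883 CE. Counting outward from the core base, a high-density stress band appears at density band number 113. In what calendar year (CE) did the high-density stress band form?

303 − 113 = 190 density bands lie beyond the high-density stress band toward the growth surface.
Excluding 6 false density bands: 190 − 6 = 184.
Dividing by 2 density bands per year: 184 / 2 = 92 years.
The density band at the growth surface is 1883 CE, so the high-density stress band dates to 1883 − 92 = 1791 CE.

1791 CE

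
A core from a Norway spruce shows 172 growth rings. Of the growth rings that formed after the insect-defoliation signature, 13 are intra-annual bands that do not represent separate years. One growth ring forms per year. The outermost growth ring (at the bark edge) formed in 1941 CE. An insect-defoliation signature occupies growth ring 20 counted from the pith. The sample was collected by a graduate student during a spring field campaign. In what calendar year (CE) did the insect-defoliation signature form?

1802 CE

The insect-defoliation signature sits at growth ring 20 from the pith, so 172 − 20 = 152 growth rings formed after it.
152 − 13 false = 139 true growth rings after the insect-defoliation signature.
1941 − 139 = 1802 CE.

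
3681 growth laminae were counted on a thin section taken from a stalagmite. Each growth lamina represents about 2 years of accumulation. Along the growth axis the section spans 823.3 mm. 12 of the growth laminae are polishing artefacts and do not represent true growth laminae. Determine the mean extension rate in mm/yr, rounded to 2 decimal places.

0.11 mm/yr

After corrections the count is 3681 − 12 = 3669 growth laminae.
Multiplying by 2 years per growth lamina: 3669 × 2 = 7338 years.
823.3 mm over 7338 years gives 823.3 / 7338 ≈ 0.11 mm/yr.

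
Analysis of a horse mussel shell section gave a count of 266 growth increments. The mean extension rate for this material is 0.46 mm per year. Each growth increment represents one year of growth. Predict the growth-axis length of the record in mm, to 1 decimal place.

266 years of growth are recorded.
Predicted length = 0.46 mm/year × 266 years = 122.4 mm.

122.4 mm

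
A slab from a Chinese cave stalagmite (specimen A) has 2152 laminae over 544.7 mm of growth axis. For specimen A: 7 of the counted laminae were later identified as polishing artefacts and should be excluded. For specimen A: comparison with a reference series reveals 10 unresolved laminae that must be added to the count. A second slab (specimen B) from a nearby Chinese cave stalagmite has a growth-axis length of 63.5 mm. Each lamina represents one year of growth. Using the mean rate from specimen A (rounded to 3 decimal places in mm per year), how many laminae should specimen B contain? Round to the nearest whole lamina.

Specimen A: true lamina count = 2152 − 7 + 10 = 2155.
A: Mean rate = 544.7 mm / 2155 years ≈ 0.253 mm per year.
For B, 63.5 / 0.253 = 250.99 years ≈ 251 laminae.

251 laminae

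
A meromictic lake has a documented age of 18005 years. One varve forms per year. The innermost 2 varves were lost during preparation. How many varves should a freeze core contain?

18003 varves

One varve per year gives 18005 varves over 18005 years.
Subtracting the 2 varves not captured gives 18005 − 2 = 18003 varves in the record.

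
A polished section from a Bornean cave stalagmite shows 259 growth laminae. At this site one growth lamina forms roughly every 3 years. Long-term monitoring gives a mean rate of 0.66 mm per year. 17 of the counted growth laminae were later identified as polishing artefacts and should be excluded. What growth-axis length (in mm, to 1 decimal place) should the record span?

479.2 mm

After corrections the count is 259 − 17 = 242 growth laminae.
242 growth laminae at 3 years each span 242 × 3 = 726 years.
Predicted length = 0.66 mm/year × 726 years = 479.2 mm.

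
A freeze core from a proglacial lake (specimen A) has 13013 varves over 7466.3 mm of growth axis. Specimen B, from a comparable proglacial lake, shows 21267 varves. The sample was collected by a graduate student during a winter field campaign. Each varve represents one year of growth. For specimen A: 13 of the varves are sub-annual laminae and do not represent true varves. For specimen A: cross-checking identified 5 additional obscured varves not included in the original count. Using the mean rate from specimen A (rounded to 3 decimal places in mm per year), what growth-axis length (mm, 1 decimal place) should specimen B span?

12207.3 mm

Specimen A: correcting the raw count gives 13013 − 13 + 5 = 13005 true varves.
A: Extension rate ≈ 7466.3 / 13005 = 0.574 mm per year.
Length of B = 0.574 × 21267 = 12207.3 mm.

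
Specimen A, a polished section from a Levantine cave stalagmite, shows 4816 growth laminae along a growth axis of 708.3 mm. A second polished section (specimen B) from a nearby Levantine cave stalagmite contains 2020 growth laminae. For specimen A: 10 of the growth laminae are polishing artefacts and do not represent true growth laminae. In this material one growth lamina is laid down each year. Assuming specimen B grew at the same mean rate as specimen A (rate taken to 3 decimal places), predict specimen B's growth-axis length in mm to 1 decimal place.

Specimen A: after corrections the count is 4816 − 10 = 4806 growth laminae.
A: Mean rate = 708.3 mm / 4806 years ≈ 0.147 mm/year.
B's length ≈ 0.147 × 2020 = 296.9 mm.

296.9 mm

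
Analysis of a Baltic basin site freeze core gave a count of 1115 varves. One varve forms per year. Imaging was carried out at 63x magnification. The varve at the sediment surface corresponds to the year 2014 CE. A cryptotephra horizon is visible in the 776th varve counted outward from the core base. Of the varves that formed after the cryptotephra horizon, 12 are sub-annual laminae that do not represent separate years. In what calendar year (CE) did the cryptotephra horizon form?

1687 CE

The cryptotephra horizon sits at varve 776 from the core base, so 1115 − 776 = 339 varves formed after it.
Removing the 12 false varves leaves 339 − 12 = 327 true varves beyond the cryptotephra horizon.
Counting back 327 years from 2014 CE places the cryptotephra horizon in 2014 − 327 = 1687 CE.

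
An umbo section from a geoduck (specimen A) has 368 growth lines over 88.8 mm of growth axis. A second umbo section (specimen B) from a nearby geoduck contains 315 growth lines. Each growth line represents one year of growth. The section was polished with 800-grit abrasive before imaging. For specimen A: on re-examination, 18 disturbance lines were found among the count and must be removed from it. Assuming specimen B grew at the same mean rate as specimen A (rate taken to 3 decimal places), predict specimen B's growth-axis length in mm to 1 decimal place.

Specimen A: true growth line count = 368 − 18 = 350.
A: Mean rate = 88.8 mm / 350 years ≈ 0.254 mm/yr.
Length of B = 0.254 × 315 = 80.0 mm.

80.0 mm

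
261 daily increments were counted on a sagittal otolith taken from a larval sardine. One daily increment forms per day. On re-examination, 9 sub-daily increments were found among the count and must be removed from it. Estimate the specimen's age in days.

Adjusted count: 261 − 9 = 252 daily increments.
With a one-to-one daily increment periodicity this is 252 days.

252 d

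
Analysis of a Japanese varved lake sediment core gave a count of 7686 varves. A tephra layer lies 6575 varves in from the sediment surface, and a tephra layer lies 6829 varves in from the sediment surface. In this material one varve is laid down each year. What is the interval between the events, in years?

Separation: 6829 − 6575 = 254 varves.
At one varve per year, 254 years elapsed between them.

254 years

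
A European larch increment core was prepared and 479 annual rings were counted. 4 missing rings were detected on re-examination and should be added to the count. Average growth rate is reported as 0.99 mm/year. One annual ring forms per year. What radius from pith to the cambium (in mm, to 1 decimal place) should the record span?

Adjusted count: 479 + 4 = 483 annual rings.
483 years at 0.99 mm/year gives 0.99 × 483 = 478.2 mm.

478.2 mm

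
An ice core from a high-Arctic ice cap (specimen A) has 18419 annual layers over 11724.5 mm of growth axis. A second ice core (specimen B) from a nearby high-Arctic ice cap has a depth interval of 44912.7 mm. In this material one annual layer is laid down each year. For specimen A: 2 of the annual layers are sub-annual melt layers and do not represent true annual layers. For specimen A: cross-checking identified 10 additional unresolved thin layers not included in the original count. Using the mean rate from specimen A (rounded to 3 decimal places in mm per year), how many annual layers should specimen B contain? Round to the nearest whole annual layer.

70617 annual layers

Specimen A: true annual layer count = 18419 − 2 + 10 = 18427.
A: Mean rate = 11724.5 mm / 18427 years ≈ 0.636 mm per year.
Specimen B: 44912.7 mm / 0.636 mm per year = 70617.45 years ≈ 70617 annual layers.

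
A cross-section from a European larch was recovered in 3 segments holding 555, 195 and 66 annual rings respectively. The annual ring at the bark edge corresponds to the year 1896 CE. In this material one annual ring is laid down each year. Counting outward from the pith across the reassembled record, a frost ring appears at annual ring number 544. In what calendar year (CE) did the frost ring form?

1624 CE

Total annual rings = 555 + 195 + 66 = 816.
816 − 544 = 272 annual rings lie beyond the frost ring toward the bark edge.
Counting back 272 years from 1896 CE places the frost ring in 1896 − 272 = 1624 CE.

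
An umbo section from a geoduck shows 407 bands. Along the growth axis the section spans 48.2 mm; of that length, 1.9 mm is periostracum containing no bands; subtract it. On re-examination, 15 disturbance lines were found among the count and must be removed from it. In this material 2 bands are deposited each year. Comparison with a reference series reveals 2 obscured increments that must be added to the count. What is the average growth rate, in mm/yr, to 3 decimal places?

Adjusted count: 407 − 15 + 2 = 394 bands.
With 2 bands per year, 394 / 2 = 197 years.
The growth record spans 48.2 − 1.9 = 46.3 mm.
Mean rate = 46.3 mm / 197 years ≈ 0.235 mm/yr.

0.235 mm/yr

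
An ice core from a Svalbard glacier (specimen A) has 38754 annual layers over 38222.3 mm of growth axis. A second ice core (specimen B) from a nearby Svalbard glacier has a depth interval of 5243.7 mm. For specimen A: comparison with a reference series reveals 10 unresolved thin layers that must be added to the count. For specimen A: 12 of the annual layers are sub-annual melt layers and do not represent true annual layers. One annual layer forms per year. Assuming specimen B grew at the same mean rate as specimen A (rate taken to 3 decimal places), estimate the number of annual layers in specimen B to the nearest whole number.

5318 annual layers

Specimen A: true annual layer count = 38754 − 12 + 10 = 38752.
A: Extension rate ≈ 38222.3 / 38752 = 0.986 mm per year.
For B, 5243.7 / 0.986 = 5318.15 years ≈ 5318 annual layers.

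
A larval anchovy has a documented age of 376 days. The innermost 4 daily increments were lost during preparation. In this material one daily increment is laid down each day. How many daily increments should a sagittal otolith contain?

Expected daily increments over 376 days: 376.
Subtracting the 4 daily increments not captured gives 376 − 4 = 372 daily increments in the record.

372 daily increments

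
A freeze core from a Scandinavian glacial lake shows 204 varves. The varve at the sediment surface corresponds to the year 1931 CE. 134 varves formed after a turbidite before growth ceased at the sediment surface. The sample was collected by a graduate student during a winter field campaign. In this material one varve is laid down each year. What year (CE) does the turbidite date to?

134 varves post-date the turbidite.
1931 − 134 = 1797 CE.

1797 CE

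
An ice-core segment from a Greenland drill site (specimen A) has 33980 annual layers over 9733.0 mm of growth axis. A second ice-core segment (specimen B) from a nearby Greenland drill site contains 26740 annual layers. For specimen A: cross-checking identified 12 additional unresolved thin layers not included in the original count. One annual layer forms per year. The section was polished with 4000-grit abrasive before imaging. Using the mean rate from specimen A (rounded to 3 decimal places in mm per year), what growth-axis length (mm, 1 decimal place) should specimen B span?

Specimen A: after corrections the count is 33980 + 12 = 33992 annual layers.
A: 9733.0 mm over 33992 years gives 9733.0 / 33992 ≈ 0.286 mm per year.
For B, 0.286 mm/year × 26740 years = 7647.6 mm.

7647.6 mm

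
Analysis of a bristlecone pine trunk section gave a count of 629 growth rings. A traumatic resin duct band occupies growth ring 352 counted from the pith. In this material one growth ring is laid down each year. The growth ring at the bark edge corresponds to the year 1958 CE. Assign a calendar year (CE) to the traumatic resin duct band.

1681 CE

629 − 352 = 277 growth rings lie beyond the traumatic resin duct band toward the bark edge.
The growth ring at the bark edge is 1958 CE, so the traumatic resin duct band dates to 1958 − 277 = 1681 CE.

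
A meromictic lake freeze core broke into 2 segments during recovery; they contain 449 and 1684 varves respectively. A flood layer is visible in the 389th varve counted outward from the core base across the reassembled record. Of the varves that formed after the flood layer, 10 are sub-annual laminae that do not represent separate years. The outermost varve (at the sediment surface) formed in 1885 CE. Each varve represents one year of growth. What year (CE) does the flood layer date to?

151 CE

Total varves = 449 + 1684 = 2133.
Between varve 389 and the sediment surface there are 2133 − 389 = 1744 varves.
Excluding 10 false varves: 1744 − 10 = 1734.
1885 − 1734 = 151 CE.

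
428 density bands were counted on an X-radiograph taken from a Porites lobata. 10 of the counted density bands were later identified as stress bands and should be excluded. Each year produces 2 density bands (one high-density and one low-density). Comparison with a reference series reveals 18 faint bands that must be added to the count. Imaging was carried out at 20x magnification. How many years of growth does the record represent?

218 years

After corrections the count is 428 − 10 + 18 = 436 density bands.
Dividing by 2 density bands per year: 436 / 2 = 218 years.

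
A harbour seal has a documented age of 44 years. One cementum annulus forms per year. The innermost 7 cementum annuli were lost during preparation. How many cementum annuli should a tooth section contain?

37 cementum annuli

At one cementum annulus per year, 44 years correspond to 44 cementum annuli.
Less the 7 uncaptured cementum annuli: 44 − 7 = 37.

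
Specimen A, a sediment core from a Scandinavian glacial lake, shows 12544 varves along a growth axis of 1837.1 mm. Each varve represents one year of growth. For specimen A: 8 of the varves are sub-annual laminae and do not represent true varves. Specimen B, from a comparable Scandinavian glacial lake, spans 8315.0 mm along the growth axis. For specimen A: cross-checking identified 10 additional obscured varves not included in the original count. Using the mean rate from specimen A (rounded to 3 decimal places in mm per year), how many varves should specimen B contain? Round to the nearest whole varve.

Specimen A: adjusted count: 12544 − 8 + 10 = 12546 varves.
A: Extension rate ≈ 1837.1 / 12546 = 0.146 mm/year.
Specimen B: 8315.0 mm / 0.146 mm per year = 56952.05 years ≈ 56952 varves.

56952 varves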